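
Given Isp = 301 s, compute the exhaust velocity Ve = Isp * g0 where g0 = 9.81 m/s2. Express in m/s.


Ve = Isp * g0 = 301 * 9.81 = 2952.8 m/s

2952.8 m/s


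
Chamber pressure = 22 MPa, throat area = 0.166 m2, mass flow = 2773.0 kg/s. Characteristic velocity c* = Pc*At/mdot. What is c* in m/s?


c* = 22e6 * 0.166 / 2773.0 = 1317 m/s

1317 m/s


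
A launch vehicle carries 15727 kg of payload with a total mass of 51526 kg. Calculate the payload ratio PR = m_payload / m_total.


PR = 15727 / 51526 = 0.3052

0.3052


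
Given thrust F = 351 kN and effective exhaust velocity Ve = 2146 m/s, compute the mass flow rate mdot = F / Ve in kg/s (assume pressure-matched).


mdot = F / Ve = 351000 / 2146 = 163.6 kg/s

163.6 kg/s


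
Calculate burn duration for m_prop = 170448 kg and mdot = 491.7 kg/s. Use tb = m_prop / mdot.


tb = 170448 / 491.7 = 346.7 s

346.7 s


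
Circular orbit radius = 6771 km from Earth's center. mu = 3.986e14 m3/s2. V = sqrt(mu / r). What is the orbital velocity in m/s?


V = sqrt(3.986e14 / 6771000) = 7673 m/s

7673 m/s


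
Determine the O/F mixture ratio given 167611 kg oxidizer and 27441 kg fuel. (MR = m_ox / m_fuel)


MR = 167611 / 27441 = 6.11

6.11


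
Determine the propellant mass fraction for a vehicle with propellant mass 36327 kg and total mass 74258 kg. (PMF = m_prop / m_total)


PMF = 36327 / 74258 = 0.489

0.489


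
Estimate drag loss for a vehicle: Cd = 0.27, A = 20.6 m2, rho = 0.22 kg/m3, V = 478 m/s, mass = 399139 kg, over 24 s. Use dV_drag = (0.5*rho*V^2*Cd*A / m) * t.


D = 0.5 * 0.22 * 478^2 * 0.27 * 20.6 = 139791.08 N
a = 139791.08 / 399139 = 0.3502 m/s2
dV = 0.3502 * 24 = 8.4 m/s

8.4 m/s


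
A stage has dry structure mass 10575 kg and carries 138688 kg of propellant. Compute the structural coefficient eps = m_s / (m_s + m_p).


eps = 10575 / (10575 + 138688) = 0.0708

0.0708


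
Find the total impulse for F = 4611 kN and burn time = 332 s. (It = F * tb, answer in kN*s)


It = 4611 * 332 = 1530852 kN*s

1530852 kN*s


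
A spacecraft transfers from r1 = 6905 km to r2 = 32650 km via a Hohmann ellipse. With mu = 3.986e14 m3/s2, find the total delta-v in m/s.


V1 = sqrt(mu/r1) = 7597.78 m/s
dV1 = V1*(sqrt(2*r2/(r1+r2)) - 1) = 2164.31 m/s
V2 = sqrt(mu/r2) = 3494.03 m/s
dV2 = V2*(1 - sqrt(2*r1/(r1+r2))) = 1429.49 m/s
Total dV = 3594 m/s

3594 m/s


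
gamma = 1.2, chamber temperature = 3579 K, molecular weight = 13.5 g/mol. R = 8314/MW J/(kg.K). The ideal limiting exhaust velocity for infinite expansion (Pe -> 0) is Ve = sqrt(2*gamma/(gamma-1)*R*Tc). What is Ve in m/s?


R = 8314 / 13.5 = 615.85 J/(kg.K)
Ve = sqrt(2 * 1.2 / (1.2 - 1) * 615.85 * 3579) = 5143 m/s

5143 m/s


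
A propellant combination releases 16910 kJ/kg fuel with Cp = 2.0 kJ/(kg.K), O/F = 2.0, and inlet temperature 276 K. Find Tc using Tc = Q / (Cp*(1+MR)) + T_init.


Tc = 16910 / (2.0 * (1 + 2.0)) + 276 = 3094 K

3094 K


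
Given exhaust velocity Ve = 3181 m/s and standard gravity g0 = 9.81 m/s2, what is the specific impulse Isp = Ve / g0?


Isp = Ve / g0 = 3181 / 9.81 = 324.3 s

324.3 s


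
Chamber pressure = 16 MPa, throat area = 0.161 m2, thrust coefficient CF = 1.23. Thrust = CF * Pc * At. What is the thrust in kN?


F = 1.23 * 16e6 * 0.161 = 3.1685e+06 N = 3168.5 kN

3168.5 kN


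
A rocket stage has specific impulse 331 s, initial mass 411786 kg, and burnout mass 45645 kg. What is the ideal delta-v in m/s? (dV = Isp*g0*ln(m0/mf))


Ve = 331 * 9.81 = 3247.11 m/s
dV = 3247.11 * ln(411786/45645) = 7142 m/s

7142 m/s


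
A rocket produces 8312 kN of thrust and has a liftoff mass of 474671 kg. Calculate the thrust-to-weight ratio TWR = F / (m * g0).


TWR = 8312000 / (474671 * 9.81) = 1.79

1.79


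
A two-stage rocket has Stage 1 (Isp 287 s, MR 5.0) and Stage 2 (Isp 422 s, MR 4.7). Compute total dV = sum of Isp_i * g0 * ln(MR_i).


dV1 = 287 * 9.81 * ln(5.0) = 4531.3 m/s
dV2 = 422 * 9.81 * ln(4.7) = 6406.6 m/s
Total dV = 4531.3 + 6406.6 = 10937.9 m/s ~ 10938 m/s

10938 m/s


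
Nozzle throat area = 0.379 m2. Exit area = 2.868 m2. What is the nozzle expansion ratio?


AR = 2.868 / 0.379 = 7.6

7.6


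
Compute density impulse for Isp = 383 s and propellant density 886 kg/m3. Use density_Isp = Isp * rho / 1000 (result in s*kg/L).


rho*Isp = 383 * 886 / 1000 = 339 s*kg/L

339 s*kg/L


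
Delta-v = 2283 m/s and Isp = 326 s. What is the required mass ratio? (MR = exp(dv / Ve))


Ve = 326 * 9.81 = 3198.06 m/s
MR = exp(2283 / 3198.06) = 2.042

2.042


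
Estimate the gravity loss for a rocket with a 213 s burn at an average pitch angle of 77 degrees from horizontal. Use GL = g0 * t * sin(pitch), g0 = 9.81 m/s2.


GL = 9.81 * 213 * sin(77 deg) = 2036 m/s

2036 m/s


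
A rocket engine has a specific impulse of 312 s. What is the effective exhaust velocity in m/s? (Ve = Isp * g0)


Ve = Isp * g0 = 312 * 9.81 = 3060.7 m/s

3060.7 m/s


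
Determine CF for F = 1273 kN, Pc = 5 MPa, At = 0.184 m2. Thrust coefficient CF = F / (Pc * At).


CF = 1273000 / (5e6 * 0.184) = 1.38

1.38


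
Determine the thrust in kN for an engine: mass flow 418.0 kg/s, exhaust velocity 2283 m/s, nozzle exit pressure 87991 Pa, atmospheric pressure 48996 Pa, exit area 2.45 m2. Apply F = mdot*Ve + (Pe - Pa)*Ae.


F = 418.0 * 2283 + (87991 - 48996) * 2.45 = 1.0498e+06 N = 1049.8 kN

1049.8 kN


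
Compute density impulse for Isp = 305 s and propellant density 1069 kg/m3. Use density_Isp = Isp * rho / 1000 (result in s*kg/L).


rho*Isp = 305 * 1069 / 1000 = 326 s*kg/L

326 s*kg/L


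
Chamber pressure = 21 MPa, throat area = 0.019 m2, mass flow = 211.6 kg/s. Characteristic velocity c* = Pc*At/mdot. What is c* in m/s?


c* = 21e6 * 0.019 / 211.6 = 1886 m/s

1886 m/s


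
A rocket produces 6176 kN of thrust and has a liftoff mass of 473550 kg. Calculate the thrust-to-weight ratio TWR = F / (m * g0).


TWR = 6176000 / (473550 * 9.81) = 1.33

1.33


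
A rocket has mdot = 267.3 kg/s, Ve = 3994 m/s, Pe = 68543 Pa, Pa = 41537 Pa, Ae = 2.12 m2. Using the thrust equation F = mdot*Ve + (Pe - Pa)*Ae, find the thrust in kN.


F = 267.3 * 3994 + (68543 - 41537) * 2.12 = 1.1248e+06 N = 1124.8 kN

1124.8 kN


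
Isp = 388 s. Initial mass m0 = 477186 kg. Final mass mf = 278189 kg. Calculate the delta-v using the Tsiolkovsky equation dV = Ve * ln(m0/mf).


Ve = 388 * 9.81 = 3806.28 m/s
dV = 3806.28 * ln(477186/278189) = 2054 m/s

2054 m/s


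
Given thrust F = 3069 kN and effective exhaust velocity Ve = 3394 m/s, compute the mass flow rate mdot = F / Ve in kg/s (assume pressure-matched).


mdot = F / Ve = 3069000 / 3394 = 904.2 kg/s

904.2 kg/s


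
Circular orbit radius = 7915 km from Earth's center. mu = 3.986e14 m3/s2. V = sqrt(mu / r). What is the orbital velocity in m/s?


V = sqrt(3.986e14 / 7915000) = 7096 m/s

7096 m/s


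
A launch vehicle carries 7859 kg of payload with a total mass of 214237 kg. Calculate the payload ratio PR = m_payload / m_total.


PR = 7859 / 214237 = 0.0367

0.0367


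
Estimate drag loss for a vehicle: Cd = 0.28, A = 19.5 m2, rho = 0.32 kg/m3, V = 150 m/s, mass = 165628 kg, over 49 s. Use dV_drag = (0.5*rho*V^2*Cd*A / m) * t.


D = 0.5 * 0.32 * 150^2 * 0.28 * 19.5 = 19656.0 N
a = 19656.0 / 165628 = 0.1187 m/s2
dV = 0.1187 * 49 = 5.8 m/s

5.8 m/s


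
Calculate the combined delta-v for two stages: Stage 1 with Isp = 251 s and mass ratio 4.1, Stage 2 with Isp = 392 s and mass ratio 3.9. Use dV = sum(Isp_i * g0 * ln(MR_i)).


dV1 = 251 * 9.81 * ln(4.1) = 3474.3 m/s
dV2 = 392 * 9.81 * ln(3.9) = 5233.7 m/s
Total dV = 3474.3 + 5233.7 = 8708.0 m/s ~ 8708 m/s

8708 m/s


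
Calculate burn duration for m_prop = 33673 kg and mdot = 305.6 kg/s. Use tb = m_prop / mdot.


tb = 33673 / 305.6 = 110.2 s

110.2 s


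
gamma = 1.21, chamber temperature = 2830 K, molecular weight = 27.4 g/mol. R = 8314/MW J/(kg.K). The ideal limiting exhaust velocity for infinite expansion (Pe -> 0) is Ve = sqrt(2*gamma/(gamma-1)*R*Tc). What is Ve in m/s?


R = 8314 / 27.4 = 303.43 J/(kg.K)
Ve = sqrt(2 * 1.21 / (1.21 - 1) * 303.43 * 2830) = 3146 m/s

3146 m/s


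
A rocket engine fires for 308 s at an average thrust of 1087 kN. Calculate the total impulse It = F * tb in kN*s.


It = 1087 * 308 = 334796 kN*s

334796 kN*s


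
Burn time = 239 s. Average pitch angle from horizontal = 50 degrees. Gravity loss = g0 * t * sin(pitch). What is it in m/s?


GL = 9.81 * 239 * sin(50 deg) = 1796 m/s

1796 m/s


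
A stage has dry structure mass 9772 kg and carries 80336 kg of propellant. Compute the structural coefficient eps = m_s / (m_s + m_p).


eps = 9772 / (9772 + 80336) = 0.1084

0.1084


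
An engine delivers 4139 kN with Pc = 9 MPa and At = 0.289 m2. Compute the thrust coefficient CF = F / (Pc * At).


CF = 4139000 / (9e6 * 0.289) = 1.59

1.59


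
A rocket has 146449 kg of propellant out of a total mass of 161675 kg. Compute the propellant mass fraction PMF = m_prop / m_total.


PMF = 146449 / 161675 = 0.906

0.906


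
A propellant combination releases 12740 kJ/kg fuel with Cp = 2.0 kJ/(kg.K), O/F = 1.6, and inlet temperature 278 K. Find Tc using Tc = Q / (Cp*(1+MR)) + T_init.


Tc = 12740 / (2.0 * (1 + 1.6)) + 278 = 2728 K

2728 K


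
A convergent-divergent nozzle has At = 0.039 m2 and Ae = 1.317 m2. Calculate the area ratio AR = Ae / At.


AR = 1.317 / 0.039 = 33.8

33.8


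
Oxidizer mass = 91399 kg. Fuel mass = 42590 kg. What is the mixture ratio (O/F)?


MR = 91399 / 42590 = 2.15

2.15


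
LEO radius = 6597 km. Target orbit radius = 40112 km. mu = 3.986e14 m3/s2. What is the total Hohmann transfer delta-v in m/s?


V1 = sqrt(mu/r1) = 7773.12 m/s
dV1 = V1*(sqrt(2*r2/(r1+r2)) - 1) = 2413.9 m/s
V2 = sqrt(mu/r2) = 3152.33 m/s
dV2 = V2*(1 - sqrt(2*r1/(r1+r2))) = 1476.93 m/s
Total dV = 3891 m/s

3891 m/s


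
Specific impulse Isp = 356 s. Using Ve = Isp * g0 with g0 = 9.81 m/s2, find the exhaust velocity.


Ve = Isp * g0 = 356 * 9.81 = 3492.4 m/s

3492.4 m/s


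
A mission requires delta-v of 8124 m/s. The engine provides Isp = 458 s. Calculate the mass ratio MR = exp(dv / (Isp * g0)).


Ve = 458 * 9.81 = 4492.98 m/s
MR = exp(8124 / 4492.98) = 6.099

6.099


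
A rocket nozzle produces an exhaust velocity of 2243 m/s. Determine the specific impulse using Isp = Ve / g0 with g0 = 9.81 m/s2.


Isp = Ve / g0 = 2243 / 9.81 = 228.6 s

228.6 s


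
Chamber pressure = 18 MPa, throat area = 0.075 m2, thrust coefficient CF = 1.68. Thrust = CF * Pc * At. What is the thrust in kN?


F = 1.68 * 18e6 * 0.075 = 2.2680e+06 N = 2268.0 kN

2268.0 kN


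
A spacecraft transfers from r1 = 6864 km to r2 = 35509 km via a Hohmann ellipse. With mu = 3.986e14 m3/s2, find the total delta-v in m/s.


V1 = sqrt(mu/r1) = 7620.44 m/s
dV1 = V1*(sqrt(2*r2/(r1+r2)) - 1) = 2245.07 m/s
V2 = sqrt(mu/r2) = 3350.42 m/s
dV2 = V2*(1 - sqrt(2*r1/(r1+r2))) = 1443.39 m/s
Total dV = 3688 m/s

3688 m/s


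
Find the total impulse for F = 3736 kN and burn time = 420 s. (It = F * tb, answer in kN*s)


It = 3736 * 420 = 1569120 kN*s

1569120 kN*s


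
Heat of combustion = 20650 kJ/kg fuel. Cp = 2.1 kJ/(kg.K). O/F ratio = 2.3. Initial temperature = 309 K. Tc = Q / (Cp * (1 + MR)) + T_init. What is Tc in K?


Tc = 20650 / (2.1 * (1 + 2.3)) + 309 = 3289 K

3289 K


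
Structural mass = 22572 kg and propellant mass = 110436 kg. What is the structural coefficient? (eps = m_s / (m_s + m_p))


eps = 22572 / (22572 + 110436) = 0.1697

0.1697


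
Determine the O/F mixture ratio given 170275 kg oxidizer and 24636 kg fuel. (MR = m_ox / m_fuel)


MR = 170275 / 24636 = 6.91

6.91


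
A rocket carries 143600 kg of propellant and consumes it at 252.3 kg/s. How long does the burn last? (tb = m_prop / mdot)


tb = 143600 / 252.3 = 569.2 s

569.2 s


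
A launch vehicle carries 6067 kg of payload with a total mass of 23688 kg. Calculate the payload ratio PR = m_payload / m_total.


PR = 6067 / 23688 = 0.2561

0.2561


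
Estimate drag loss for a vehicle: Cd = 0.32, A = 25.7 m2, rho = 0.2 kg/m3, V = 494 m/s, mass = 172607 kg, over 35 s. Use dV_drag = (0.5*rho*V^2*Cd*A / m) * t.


D = 0.5 * 0.2 * 494^2 * 0.32 * 25.7 = 200695.21 N
a = 200695.21 / 172607 = 1.1627 m/s2
dV = 1.1627 * 35 = 40.7 m/s

40.7 m/s


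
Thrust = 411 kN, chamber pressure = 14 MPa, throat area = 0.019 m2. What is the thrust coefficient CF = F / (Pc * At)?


CF = 411000 / (14e6 * 0.019) = 1.55

1.55


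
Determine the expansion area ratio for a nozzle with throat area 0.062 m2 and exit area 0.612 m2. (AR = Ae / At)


AR = 0.612 / 0.062 = 9.9

9.9


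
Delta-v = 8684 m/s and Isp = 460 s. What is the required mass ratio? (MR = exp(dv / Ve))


Ve = 460 * 9.81 = 4512.6 m/s
MR = exp(8684 / 4512.6) = 6.851

6.851


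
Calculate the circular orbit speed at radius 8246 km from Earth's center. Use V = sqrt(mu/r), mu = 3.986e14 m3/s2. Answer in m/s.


V = sqrt(3.986e14 / 8246000) = 6953 m/s

6953 m/s


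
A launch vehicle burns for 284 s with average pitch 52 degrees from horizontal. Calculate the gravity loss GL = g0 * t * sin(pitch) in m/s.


GL = 9.81 * 284 * sin(52 deg) = 2195 m/s

2195 m/s


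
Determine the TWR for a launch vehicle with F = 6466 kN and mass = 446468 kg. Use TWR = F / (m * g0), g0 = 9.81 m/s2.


TWR = 6466000 / (446468 * 9.81) = 1.48

1.48


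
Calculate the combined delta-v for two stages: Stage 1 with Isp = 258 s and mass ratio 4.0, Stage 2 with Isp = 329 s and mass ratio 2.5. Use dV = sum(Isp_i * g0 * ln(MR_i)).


dV1 = 258 * 9.81 * ln(4.0) = 3508.7 m/s
dV2 = 329 * 9.81 * ln(2.5) = 2957.3 m/s
Total dV = 3508.7 + 2957.3 = 6466.0 m/s ~ 6466 m/s

6466 m/s


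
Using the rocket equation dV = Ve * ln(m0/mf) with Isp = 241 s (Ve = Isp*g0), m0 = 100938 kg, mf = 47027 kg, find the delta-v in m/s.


Ve = 241 * 9.81 = 2364.21 m/s
dV = 2364.21 * ln(100938/47027) = 1806 m/s

1806 m/s


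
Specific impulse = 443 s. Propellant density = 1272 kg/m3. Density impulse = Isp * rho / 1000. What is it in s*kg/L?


rho*Isp = 443 * 1272 / 1000 = 563 s*kg/L

563 s*kg/L


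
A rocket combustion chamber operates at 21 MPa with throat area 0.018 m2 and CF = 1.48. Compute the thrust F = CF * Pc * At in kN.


F = 1.48 * 21e6 * 0.018 = 559440.0 N = 559.4 kN

559.4 kN


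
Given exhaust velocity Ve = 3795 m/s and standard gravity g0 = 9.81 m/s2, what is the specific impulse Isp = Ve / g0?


Isp = Ve / g0 = 3795 / 9.81 = 386.9 s

386.9 s


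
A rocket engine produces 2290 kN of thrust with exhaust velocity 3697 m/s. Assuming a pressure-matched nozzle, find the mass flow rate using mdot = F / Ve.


mdot = F / Ve = 2290000 / 3697 = 619.4 kg/s

619.4 kg/s


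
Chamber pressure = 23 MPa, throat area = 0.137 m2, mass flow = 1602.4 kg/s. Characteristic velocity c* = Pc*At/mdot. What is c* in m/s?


c* = 23e6 * 0.137 / 1602.4 = 1966 m/s

1966 m/s


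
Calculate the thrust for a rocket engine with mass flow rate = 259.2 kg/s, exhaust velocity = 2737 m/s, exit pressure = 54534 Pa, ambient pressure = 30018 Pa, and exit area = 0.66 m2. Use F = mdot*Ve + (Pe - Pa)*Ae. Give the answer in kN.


F = 259.2 * 2737 + (54534 - 30018) * 0.66 = 725611.0 N = 725.6 kN

725.6 kN


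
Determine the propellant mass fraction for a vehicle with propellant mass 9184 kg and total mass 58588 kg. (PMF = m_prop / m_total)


PMF = 9184 / 58588 = 0.157

0.157


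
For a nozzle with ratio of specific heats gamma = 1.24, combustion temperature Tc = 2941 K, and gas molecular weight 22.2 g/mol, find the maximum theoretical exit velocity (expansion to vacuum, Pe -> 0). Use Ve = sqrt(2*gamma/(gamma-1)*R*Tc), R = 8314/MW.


R = 8314 / 22.2 = 374.5 J/(kg.K)
Ve = sqrt(2 * 1.24 / (1.24 - 1) * 374.5 * 2941) = 3374 m/s

3374 m/s


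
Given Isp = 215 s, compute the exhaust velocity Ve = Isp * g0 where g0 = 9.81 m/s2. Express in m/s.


Ve = Isp * g0 = 215 * 9.81 = 2109.2 m/s

2109.2 m/s


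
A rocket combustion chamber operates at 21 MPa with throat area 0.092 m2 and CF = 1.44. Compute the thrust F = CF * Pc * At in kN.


F = 1.44 * 21e6 * 0.092 = 2.7821e+06 N = 2782.1 kN

2782.1 kN


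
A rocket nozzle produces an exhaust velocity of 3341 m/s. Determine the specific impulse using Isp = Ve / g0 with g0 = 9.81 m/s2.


Isp = Ve / g0 = 3341 / 9.81 = 340.6 s

340.6 s


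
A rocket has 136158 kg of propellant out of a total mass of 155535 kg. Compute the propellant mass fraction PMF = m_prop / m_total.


PMF = 136158 / 155535 = 0.875

0.875


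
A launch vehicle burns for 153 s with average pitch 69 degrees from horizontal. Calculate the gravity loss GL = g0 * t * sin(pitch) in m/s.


GL = 9.81 * 153 * sin(69 deg) = 1401 m/s

1401 m/s


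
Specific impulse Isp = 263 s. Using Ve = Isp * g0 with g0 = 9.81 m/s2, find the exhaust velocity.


Ve = Isp * g0 = 263 * 9.81 = 2580.0 m/s

2580.0 m/s


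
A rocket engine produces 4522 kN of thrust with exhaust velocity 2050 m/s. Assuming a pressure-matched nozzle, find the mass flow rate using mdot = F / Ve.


mdot = F / Ve = 4522000 / 2050 = 2205.9 kg/s

2205.9 kg/s


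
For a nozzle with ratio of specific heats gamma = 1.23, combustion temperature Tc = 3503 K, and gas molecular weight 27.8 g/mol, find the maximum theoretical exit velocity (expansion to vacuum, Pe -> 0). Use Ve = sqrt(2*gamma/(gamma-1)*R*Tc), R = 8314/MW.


R = 8314 / 27.8 = 299.06 J/(kg.K)
Ve = sqrt(2 * 1.23 / (1.23 - 1) * 299.06 * 3503) = 3347 m/s

3347 m/s


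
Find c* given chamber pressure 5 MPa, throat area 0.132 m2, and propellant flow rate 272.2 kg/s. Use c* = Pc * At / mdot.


c* = 5e6 * 0.132 / 272.2 = 2425 m/s

2425 m/s


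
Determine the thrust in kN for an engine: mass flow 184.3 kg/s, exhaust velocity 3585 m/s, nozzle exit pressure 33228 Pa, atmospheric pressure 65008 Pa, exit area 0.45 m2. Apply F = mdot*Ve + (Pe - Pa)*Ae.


F = 184.3 * 3585 + (33228 - 65008) * 0.45 = 646414.0 N = 646.4 kN

646.4 kN


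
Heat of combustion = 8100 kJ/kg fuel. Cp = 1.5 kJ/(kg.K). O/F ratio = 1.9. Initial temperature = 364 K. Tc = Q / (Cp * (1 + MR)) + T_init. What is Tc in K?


Tc = 8100 / (1.5 * (1 + 1.9)) + 364 = 2226 K

2226 K


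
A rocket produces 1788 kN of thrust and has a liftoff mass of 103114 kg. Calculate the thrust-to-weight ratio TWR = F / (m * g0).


TWR = 1788000 / (103114 * 9.81) = 1.77

1.77


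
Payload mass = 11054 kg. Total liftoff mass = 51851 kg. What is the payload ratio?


PR = 11054 / 51851 = 0.2132

0.2132


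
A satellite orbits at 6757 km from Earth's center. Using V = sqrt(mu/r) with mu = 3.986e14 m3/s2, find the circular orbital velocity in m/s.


V = sqrt(3.986e14 / 6757000) = 7681 m/s

7681 m/s


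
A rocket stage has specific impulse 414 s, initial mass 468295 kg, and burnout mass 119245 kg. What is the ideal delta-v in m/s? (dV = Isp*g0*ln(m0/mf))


Ve = 414 * 9.81 = 4061.34 m/s
dV = 4061.34 * ln(468295/119245) = 5556 m/s

5556 m/s


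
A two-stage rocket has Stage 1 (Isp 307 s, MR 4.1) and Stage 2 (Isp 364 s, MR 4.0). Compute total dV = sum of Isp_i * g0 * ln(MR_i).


dV1 = 307 * 9.81 * ln(4.1) = 4249.4 m/s
dV2 = 364 * 9.81 * ln(4.0) = 4950.2 m/s
Total dV = 4249.4 + 4950.2 = 9199.6 m/s ~ 9200 m/s

9200 m/s


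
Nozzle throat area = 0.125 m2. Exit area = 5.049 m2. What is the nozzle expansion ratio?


AR = 5.049 / 0.125 = 40.4

40.4


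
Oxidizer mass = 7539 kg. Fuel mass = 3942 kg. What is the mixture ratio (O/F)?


MR = 7539 / 3942 = 1.91

1.91


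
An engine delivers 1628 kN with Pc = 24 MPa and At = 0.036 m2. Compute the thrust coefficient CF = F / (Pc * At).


CF = 1628000 / (24e6 * 0.036) = 1.88

1.88


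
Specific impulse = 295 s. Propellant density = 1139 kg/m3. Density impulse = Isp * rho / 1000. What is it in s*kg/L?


rho*Isp = 295 * 1139 / 1000 = 336 s*kg/L

336 s*kg/L


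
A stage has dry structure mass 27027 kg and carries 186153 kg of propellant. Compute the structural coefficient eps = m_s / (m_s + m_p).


eps = 27027 / (27027 + 186153) = 0.1268

0.1268


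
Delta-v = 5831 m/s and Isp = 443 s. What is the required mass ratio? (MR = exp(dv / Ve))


Ve = 443 * 9.81 = 4345.83 m/s
MR = exp(5831 / 4345.83) = 3.826

3.826


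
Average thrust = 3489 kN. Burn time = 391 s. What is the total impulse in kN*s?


It = 3489 * 391 = 1364199 kN*s

1364199 kN*s


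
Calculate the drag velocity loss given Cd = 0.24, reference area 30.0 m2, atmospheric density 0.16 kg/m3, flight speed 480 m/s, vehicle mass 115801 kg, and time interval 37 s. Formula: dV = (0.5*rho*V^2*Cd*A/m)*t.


D = 0.5 * 0.16 * 480^2 * 0.24 * 30.0 = 132710.4 N
a = 132710.4 / 115801 = 1.146 m/s2
dV = 1.146 * 37 = 42.4 m/s

42.4 m/s


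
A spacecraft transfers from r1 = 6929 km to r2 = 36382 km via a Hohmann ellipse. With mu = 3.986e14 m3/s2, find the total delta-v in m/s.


V1 = sqrt(mu/r1) = 7584.61 m/s
dV1 = V1*(sqrt(2*r2/(r1+r2)) - 1) = 2246.27 m/s
V2 = sqrt(mu/r2) = 3309.98 m/s
dV2 = V2*(1 - sqrt(2*r1/(r1+r2))) = 1437.68 m/s
Total dV = 3684 m/s

3684 m/s


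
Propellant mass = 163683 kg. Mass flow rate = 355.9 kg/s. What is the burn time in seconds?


tb = 163683 / 355.9 = 459.9 s

459.9 s


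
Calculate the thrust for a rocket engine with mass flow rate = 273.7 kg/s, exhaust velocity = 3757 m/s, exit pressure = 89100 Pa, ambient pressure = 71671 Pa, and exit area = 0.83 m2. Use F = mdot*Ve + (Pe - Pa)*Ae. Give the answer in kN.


F = 273.7 * 3757 + (89100 - 71671) * 0.83 = 1.0428e+06 N = 1042.8 kN

1042.8 kN


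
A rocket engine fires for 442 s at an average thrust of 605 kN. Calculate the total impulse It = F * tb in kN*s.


It = 605 * 442 = 267410 kN*s

267410 kN*s


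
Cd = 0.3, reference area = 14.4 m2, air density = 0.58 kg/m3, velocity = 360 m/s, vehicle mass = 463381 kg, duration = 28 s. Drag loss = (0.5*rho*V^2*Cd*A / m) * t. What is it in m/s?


D = 0.5 * 0.58 * 360^2 * 0.3 * 14.4 = 162362.88 N
a = 162362.88 / 463381 = 0.3504 m/s2
dV = 0.3504 * 28 = 9.8 m/s

9.8 m/s


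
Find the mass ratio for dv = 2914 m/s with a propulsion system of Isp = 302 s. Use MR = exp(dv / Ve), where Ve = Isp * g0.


Ve = 302 * 9.81 = 2962.62 m/s
MR = exp(2914 / 2962.62) = 2.674

2.674


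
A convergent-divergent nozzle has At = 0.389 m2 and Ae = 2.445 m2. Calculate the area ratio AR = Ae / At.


AR = 2.445 / 0.389 = 6.3

6.3


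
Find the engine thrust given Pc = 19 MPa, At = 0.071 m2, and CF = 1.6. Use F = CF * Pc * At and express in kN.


F = 1.6 * 19e6 * 0.071 = 2.1584e+06 N = 2158.4 kN

2158.4 kN


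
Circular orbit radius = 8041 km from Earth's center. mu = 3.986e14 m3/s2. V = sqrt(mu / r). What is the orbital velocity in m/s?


V = sqrt(3.986e14 / 8041000) = 7041 m/s

7041 m/s


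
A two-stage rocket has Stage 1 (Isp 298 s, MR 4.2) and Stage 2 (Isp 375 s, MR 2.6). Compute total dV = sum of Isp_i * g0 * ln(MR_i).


dV1 = 298 * 9.81 * ln(4.2) = 4195.3 m/s
dV2 = 375 * 9.81 * ln(2.6) = 3515.1 m/s
Total dV = 4195.3 + 3515.1 = 7710.4 m/s ~ 7710 m/s

7710 m/s


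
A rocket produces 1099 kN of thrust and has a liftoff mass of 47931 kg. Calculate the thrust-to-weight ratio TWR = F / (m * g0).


TWR = 1099000 / (47931 * 9.81) = 2.34

2.34


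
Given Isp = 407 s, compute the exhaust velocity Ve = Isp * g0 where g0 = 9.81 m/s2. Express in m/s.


Ve = Isp * g0 = 407 * 9.81 = 3992.7 m/s

3992.7 m/s


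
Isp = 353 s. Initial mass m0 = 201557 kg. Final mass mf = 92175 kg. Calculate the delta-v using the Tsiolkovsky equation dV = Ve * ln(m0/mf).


Ve = 353 * 9.81 = 3462.93 m/s
dV = 3462.93 * ln(201557/92175) = 2709 m/s

2709 m/s


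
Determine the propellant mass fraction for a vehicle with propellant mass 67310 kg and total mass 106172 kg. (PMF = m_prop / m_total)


PMF = 67310 / 106172 = 0.634

0.634


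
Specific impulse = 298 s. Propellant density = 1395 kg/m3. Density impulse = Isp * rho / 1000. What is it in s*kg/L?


rho*Isp = 298 * 1395 / 1000 = 416 s*kg/L

416 s*kg/L


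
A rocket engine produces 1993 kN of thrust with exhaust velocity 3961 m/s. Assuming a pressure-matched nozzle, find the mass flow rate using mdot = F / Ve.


mdot = F / Ve = 1993000 / 3961 = 503.2 kg/s

503.2 kg/s


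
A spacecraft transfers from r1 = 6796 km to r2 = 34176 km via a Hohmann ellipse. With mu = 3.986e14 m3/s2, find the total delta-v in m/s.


V1 = sqrt(mu/r1) = 7658.47 m/s
dV1 = V1*(sqrt(2*r2/(r1+r2)) - 1) = 2233.3 m/s
V2 = sqrt(mu/r2) = 3415.14 m/s
dV2 = V2*(1 - sqrt(2*r1/(r1+r2))) = 1448.13 m/s
Total dV = 3681 m/s

3681 m/s


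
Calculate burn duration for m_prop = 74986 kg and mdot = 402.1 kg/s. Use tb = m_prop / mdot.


tb = 74986 / 402.1 = 186.5 s

186.5 s


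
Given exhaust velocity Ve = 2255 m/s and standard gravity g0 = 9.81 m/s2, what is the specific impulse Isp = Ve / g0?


Isp = Ve / g0 = 2255 / 9.81 = 229.9 s

229.9 s


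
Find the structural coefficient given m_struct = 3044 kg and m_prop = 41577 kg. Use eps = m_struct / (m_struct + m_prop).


eps = 3044 / (3044 + 41577) = 0.0682

0.0682


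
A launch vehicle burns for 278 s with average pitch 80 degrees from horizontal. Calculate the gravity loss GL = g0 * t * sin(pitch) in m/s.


GL = 9.81 * 278 * sin(80 deg) = 2686 m/s

2686 m/s


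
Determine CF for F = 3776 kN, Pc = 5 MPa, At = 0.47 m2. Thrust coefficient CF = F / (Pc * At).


CF = 3776000 / (5e6 * 0.47) = 1.61

1.61


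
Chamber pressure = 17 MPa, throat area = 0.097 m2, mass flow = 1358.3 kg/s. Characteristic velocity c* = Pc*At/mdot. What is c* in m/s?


c* = 17e6 * 0.097 / 1358.3 = 1214 m/s

1214 m/s


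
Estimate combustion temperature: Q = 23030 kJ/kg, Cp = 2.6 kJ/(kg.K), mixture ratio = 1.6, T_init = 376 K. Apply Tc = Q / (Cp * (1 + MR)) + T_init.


Tc = 23030 / (2.6 * (1 + 1.6)) + 376 = 3783 K

3783 K


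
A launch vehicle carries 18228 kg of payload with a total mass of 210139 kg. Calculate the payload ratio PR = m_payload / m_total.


PR = 18228 / 210139 = 0.0867

0.0867


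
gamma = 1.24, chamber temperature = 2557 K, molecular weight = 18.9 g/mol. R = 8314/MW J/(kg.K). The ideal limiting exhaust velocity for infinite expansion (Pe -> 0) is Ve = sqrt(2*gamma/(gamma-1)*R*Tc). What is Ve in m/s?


R = 8314 / 18.9 = 439.89 J/(kg.K)
Ve = sqrt(2 * 1.24 / (1.24 - 1) * 439.89 * 2557) = 3409 m/s

3409 m/s


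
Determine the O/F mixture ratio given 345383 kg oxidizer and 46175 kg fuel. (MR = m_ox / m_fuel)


MR = 345383 / 46175 = 7.48

7.48


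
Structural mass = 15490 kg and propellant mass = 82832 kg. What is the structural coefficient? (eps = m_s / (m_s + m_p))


eps = 15490 / (15490 + 82832) = 0.1575

0.1575


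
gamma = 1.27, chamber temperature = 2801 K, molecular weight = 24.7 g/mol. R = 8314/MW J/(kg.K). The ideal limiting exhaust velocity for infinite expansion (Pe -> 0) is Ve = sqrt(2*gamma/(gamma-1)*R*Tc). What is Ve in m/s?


R = 8314 / 24.7 = 336.6 J/(kg.K)
Ve = sqrt(2 * 1.27 / (1.27 - 1) * 336.6 * 2801) = 2978 m/s

2978 m/s


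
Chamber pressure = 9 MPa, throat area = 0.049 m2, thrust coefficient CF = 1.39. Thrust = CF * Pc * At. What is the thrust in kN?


F = 1.39 * 9e6 * 0.049 = 612990.0 N = 613.0 kN

613.0 kN


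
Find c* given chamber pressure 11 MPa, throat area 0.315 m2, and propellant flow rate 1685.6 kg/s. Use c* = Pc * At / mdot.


c* = 11e6 * 0.315 / 1685.6 = 2056 m/s

2056 m/s


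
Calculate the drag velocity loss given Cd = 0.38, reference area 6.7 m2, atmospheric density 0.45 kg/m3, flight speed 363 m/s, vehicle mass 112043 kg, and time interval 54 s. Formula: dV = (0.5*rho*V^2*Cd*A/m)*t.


D = 0.5 * 0.45 * 363^2 * 0.38 * 6.7 = 75483.87 N
a = 75483.87 / 112043 = 0.6737 m/s2
dV = 0.6737 * 54 = 36.4 m/s

36.4 m/s


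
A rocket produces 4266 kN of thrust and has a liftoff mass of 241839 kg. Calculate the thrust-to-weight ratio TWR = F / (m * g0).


TWR = 4266000 / (241839 * 9.81) = 1.8

1.8


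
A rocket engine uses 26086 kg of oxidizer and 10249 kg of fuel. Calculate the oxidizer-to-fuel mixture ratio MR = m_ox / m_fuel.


MR = 26086 / 10249 = 2.55

2.55


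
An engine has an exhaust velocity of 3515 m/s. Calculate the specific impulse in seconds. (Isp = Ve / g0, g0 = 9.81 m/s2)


Isp = Ve / g0 = 3515 / 9.81 = 358.3 s

358.3 s


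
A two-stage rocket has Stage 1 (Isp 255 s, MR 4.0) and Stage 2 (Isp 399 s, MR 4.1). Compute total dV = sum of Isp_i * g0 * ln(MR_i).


dV1 = 255 * 9.81 * ln(4.0) = 3467.9 m/s
dV2 = 399 * 9.81 * ln(4.1) = 5522.9 m/s
Total dV = 3467.9 + 5522.9 = 8990.8 m/s ~ 8991 m/s

8991 m/s


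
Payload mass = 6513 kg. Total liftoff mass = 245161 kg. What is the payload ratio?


PR = 6513 / 245161 = 0.0266

0.0266


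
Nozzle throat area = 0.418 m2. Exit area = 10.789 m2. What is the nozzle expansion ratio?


AR = 10.789 / 0.418 = 25.8

25.8


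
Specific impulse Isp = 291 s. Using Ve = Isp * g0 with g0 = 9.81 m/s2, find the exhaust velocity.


Ve = Isp * g0 = 291 * 9.81 = 2854.7 m/s

2854.7 m/s


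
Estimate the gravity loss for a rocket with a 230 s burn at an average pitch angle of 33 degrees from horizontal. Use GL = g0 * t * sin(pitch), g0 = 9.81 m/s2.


GL = 9.81 * 230 * sin(33 deg) = 1229 m/s

1229 m/s


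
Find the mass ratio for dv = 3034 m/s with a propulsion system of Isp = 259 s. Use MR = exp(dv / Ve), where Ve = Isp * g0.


Ve = 259 * 9.81 = 2540.79 m/s
MR = exp(3034 / 2540.79) = 3.301

3.301


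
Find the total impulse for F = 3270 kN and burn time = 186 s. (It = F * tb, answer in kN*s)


It = 3270 * 186 = 608220 kN*s

608220 kN*s


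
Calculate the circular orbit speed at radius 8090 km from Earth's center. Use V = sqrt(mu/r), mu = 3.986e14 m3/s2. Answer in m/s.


V = sqrt(3.986e14 / 8090000) = 7019 m/s

7019 m/s


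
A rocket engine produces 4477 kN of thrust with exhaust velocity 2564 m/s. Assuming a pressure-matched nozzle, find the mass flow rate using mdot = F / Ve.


mdot = F / Ve = 4477000 / 2564 = 1746.1 kg/s

1746.1 kg/s


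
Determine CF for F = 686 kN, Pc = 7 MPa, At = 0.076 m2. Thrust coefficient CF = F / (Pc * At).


CF = 686000 / (7e6 * 0.076) = 1.29

1.29


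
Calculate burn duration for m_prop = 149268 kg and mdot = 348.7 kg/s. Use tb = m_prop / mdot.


tb = 149268 / 348.7 = 428.1 s

428.1 s


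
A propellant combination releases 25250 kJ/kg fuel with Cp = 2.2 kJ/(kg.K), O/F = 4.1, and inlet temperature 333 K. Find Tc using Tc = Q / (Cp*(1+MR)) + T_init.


Tc = 25250 / (2.2 * (1 + 4.1)) + 333 = 2583 K

2583 K


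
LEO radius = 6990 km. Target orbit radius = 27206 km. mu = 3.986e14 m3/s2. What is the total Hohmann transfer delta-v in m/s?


V1 = sqrt(mu/r1) = 7551.44 m/s
dV1 = V1*(sqrt(2*r2/(r1+r2)) - 1) = 1974.1 m/s
V2 = sqrt(mu/r2) = 3827.69 m/s
dV2 = V2*(1 - sqrt(2*r1/(r1+r2))) = 1380.3 m/s
Total dV = 3354 m/s

3354 m/s


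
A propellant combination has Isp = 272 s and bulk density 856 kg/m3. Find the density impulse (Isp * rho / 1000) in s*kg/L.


rho*Isp = 272 * 856 / 1000 = 233 s*kg/L

233 s*kg/L


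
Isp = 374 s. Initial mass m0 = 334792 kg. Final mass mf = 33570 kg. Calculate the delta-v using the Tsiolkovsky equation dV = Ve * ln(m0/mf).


Ve = 374 * 9.81 = 3668.94 m/s
dV = 3668.94 * ln(334792/33570) = 8438 m/s

8438 m/s


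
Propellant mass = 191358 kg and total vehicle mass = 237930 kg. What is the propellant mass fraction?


PMF = 191358 / 237930 = 0.804

0.804


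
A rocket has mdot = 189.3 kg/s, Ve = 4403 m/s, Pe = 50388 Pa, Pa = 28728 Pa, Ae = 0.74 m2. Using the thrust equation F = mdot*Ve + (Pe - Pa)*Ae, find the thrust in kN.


F = 189.3 * 4403 + (50388 - 28728) * 0.74 = 849516.0 N = 849.5 kN

849.5 kN


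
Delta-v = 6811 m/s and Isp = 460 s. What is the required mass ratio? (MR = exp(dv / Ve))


Ve = 460 * 9.81 = 4512.6 m/s
MR = exp(6811 / 4512.6) = 4.524

4.524


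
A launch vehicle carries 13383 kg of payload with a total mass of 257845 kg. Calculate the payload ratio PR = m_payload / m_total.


PR = 13383 / 257845 = 0.0519

0.0519


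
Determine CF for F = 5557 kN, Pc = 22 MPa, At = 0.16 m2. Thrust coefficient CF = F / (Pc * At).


CF = 5557000 / (22e6 * 0.16) = 1.58

1.58


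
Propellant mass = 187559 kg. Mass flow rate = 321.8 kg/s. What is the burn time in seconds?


tb = 187559 / 321.8 = 582.8 s

582.8 s


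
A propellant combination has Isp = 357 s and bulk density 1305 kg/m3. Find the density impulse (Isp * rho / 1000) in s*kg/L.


rho*Isp = 357 * 1305 / 1000 = 466 s*kg/L

466 s*kg/L


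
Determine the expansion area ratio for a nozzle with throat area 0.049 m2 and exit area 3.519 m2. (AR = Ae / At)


AR = 3.519 / 0.049 = 71.8

71.8


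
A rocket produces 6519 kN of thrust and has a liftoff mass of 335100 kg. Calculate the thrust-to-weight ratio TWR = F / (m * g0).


TWR = 6519000 / (335100 * 9.81) = 1.98

1.98


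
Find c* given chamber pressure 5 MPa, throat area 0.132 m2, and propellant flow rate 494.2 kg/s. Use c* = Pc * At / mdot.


c* = 5e6 * 0.132 / 494.2 = 1335 m/s

1335 m/s


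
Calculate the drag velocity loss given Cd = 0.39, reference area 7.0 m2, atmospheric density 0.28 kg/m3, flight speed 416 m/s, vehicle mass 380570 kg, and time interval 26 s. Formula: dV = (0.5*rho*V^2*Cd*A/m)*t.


D = 0.5 * 0.28 * 416^2 * 0.39 * 7.0 = 66142.0 N
a = 66142.0 / 380570 = 0.1738 m/s2
dV = 0.1738 * 26 = 4.5 m/s

4.5 m/s


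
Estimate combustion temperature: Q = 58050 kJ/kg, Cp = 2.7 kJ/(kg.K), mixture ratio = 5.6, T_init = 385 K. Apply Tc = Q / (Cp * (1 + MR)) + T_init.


Tc = 58050 / (2.7 * (1 + 5.6)) + 385 = 3643 K

3643 K


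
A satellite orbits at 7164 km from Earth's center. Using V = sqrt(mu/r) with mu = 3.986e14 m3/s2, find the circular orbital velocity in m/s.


V = sqrt(3.986e14 / 7164000) = 7459 m/s

7459 m/s


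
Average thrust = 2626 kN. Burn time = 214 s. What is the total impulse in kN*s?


It = 2626 * 214 = 561964 kN*s

561964 kN*s


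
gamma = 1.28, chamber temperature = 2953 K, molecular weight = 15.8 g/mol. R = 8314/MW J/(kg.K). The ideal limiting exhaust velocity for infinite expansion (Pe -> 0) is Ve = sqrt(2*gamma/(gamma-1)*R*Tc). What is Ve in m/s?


R = 8314 / 15.8 = 526.2 J/(kg.K)
Ve = sqrt(2 * 1.28 / (1.28 - 1) * 526.2 * 2953) = 3769 m/s

3769 m/s


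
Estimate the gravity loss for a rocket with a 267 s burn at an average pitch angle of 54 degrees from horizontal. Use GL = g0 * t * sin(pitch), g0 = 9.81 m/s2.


GL = 9.81 * 267 * sin(54 deg) = 2119 m/s

2119 m/s


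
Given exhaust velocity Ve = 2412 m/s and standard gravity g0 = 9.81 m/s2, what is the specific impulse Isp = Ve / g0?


Isp = Ve / g0 = 2412 / 9.81 = 245.9 s

245.9 s


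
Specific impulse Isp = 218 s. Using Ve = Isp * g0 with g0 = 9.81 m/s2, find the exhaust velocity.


Ve = Isp * g0 = 218 * 9.81 = 2138.6 m/s

2138.6 m/s


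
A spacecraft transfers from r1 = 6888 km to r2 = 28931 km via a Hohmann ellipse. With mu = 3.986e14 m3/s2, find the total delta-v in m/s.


V1 = sqrt(mu/r1) = 7607.15 m/s
dV1 = V1*(sqrt(2*r2/(r1+r2)) - 1) = 2061.41 m/s
V2 = sqrt(mu/r2) = 3711.82 m/s
dV2 = V2*(1 - sqrt(2*r1/(r1+r2))) = 1409.89 m/s
Total dV = 3471 m/s

3471 m/s


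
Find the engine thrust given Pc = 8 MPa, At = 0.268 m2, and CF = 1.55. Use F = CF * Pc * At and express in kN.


F = 1.55 * 8e6 * 0.268 = 3.3232e+06 N = 3323.2 kN

3323.2 kN


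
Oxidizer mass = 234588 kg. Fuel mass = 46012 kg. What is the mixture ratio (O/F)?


MR = 234588 / 46012 = 5.1

5.1


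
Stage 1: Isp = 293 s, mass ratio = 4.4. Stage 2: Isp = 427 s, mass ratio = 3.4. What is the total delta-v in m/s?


dV1 = 293 * 9.81 * ln(4.4) = 4258.6 m/s
dV2 = 427 * 9.81 * ln(3.4) = 5126.2 m/s
Total dV = 4258.6 + 5126.2 = 9384.8 m/s ~ 9385 m/s

9385 m/s


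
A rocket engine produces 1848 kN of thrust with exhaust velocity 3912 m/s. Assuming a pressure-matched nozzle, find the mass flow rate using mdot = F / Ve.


mdot = F / Ve = 1848000 / 3912 = 472.4 kg/s

472.4 kg/s


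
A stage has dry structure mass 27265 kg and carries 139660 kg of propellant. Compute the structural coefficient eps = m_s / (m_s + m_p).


eps = 27265 / (27265 + 139660) = 0.1633

0.1633


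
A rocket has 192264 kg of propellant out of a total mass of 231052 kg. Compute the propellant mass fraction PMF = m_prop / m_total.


PMF = 192264 / 231052 = 0.832

0.832


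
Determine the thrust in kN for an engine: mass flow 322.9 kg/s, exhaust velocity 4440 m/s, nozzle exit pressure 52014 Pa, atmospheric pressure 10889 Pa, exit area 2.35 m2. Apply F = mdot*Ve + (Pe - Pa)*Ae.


F = 322.9 * 4440 + (52014 - 10889) * 2.35 = 1.5303e+06 N = 1530.3 kN

1530.3 kN


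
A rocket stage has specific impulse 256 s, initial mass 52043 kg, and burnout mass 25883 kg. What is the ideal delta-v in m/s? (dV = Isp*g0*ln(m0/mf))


Ve = 256 * 9.81 = 2511.36 m/s
dV = 2511.36 * ln(52043/25883) = 1754 m/s

1754 m/s


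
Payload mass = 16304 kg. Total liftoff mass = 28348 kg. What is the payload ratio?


PR = 16304 / 28348 = 0.5751

0.5751


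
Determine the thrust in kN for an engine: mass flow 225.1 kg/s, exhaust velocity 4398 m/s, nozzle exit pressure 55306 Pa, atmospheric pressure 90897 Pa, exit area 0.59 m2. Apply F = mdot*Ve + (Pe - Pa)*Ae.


F = 225.1 * 4398 + (55306 - 90897) * 0.59 = 968991.0 N = 969.0 kN

969.0 kN


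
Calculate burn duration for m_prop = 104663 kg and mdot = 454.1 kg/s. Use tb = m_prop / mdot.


tb = 104663 / 454.1 = 230.5 s

230.5 s


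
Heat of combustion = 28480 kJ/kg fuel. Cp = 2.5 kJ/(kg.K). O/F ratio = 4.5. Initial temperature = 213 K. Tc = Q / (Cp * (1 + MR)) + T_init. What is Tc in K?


Tc = 28480 / (2.5 * (1 + 4.5)) + 213 = 2284 K

2284 K


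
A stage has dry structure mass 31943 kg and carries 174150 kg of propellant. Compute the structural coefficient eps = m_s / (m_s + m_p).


eps = 31943 / (31943 + 174150) = 0.155

0.155


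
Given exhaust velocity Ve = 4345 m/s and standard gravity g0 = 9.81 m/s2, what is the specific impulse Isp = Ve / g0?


Isp = Ve / g0 = 4345 / 9.81 = 442.9 s

442.9 s


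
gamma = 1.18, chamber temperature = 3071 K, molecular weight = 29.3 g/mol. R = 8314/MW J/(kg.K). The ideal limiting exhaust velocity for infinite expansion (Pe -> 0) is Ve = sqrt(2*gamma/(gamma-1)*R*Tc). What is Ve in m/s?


R = 8314 / 29.3 = 283.75 J/(kg.K)
Ve = sqrt(2 * 1.18 / (1.18 - 1) * 283.75 * 3071) = 3380 m/s

3380 m/s


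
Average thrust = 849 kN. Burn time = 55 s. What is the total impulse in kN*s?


It = 849 * 55 = 46695 kN*s

46695 kN*s


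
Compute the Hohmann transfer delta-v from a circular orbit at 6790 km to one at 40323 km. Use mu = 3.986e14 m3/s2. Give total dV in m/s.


V1 = sqrt(mu/r1) = 7661.85 m/s
dV1 = V1*(sqrt(2*r2/(r1+r2)) - 1) = 2362.47 m/s
V2 = sqrt(mu/r2) = 3144.07 m/s
dV2 = V2*(1 - sqrt(2*r1/(r1+r2))) = 1456.07 m/s
Total dV = 3819 m/s

3819 m/s


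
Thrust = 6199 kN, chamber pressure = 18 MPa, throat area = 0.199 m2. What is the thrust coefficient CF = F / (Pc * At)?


CF = 6199000 / (18e6 * 0.199) = 1.73

1.73


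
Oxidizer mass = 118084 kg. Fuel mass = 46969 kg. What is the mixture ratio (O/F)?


MR = 118084 / 46969 = 2.51

2.51


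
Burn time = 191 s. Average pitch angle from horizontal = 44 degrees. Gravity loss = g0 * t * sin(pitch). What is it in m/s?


GL = 9.81 * 191 * sin(44 deg) = 1302 m/s

1302 m/s


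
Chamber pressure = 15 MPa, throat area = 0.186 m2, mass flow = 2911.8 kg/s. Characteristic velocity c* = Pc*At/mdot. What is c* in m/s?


c* = 15e6 * 0.186 / 2911.8 = 958 m/s

958 m/s
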